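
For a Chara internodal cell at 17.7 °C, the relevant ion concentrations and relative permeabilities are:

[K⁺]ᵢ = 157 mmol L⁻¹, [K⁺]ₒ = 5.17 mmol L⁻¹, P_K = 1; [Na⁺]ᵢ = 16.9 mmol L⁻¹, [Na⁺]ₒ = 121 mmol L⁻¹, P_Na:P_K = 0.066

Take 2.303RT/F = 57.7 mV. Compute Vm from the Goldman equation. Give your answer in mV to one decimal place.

-62.3 mV

Vm = 57.7 · log₁₀[(Σ P·[cation]ₒ + Σ P·[anion]ᵢ) / (Σ P·[cation]ᵢ + Σ P·[anion]ₒ)]
Numerator = 1×5.17 + 0.066×121 = 13.16
Denominator = 1×157 + 0.066×16.9 = 158.1
Vm = 57.7 · log₁₀(0.083205) = 57.7 × (-1.0799) = -62.31 mV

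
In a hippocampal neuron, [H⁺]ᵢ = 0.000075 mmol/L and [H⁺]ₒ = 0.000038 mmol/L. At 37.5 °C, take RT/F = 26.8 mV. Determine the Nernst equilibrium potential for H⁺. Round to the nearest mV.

-18 mV

E = (26.8/z) · ln([H⁺]_out/[H⁺]_in) with z = +1.
= (26.8/1) · ln(0.000038/0.000075) = 26.80 · ln(0.5067)
= 26.80 · (-0.6799) = -18.22 mV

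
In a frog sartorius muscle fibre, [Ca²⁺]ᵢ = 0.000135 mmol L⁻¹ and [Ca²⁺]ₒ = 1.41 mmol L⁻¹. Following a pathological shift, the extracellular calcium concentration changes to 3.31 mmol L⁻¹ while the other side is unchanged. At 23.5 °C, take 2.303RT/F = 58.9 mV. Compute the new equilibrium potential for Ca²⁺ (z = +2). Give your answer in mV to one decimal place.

129.3 mV

After the shift: [Ca²⁺]_out = 3.31, [Ca²⁺]_in = 0.000135 mmol L⁻¹.
E_new = (58.9/2)·log₁₀(3.31/0.000135) = 29.45 · (4.3895) = 129.27 mV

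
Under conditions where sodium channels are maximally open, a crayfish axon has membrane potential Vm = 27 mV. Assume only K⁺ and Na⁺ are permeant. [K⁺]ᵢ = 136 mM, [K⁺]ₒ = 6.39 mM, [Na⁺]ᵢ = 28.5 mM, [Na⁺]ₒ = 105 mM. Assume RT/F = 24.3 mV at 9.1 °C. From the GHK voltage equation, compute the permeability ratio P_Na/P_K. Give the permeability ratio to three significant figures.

22.1

Let α = P_Na/P_K. GHK: Vm = 24.3·ln[(Kₒ + α·Naₒ)/(Kᵢ + α·Naᵢ)].
e^(Vm/24.3) = e^(27.0/24.3) = 3.0377
So 3.0377·(Kᵢ + α·Naᵢ) = Kₒ + α·Naₒ → α = (3.0377·136.0 − 6.39) / (105.0 − 3.0377·28.5)
α = (413.1 − 6.39) / (105.0 − 86.58) = 406.7/18.42 = 22.08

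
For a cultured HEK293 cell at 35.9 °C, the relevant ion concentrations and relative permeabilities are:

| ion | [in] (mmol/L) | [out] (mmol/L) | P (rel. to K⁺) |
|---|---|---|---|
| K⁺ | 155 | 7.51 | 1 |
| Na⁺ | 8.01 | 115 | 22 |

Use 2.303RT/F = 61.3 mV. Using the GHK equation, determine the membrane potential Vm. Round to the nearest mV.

Vm = 61.3 · log₁₀[(Σ P·[cation]ₒ + Σ P·[anion]ᵢ) / (Σ P·[cation]ᵢ + Σ P·[anion]ₒ)]
Numerator = 1×7.51 + 22×115 = 2538
Denominator = 1×155 + 22×8.01 = 331.2
Vm = 61.3 · log₁₀(7.6611) = 61.3 × (0.8843) = 54.21 mV

54 mV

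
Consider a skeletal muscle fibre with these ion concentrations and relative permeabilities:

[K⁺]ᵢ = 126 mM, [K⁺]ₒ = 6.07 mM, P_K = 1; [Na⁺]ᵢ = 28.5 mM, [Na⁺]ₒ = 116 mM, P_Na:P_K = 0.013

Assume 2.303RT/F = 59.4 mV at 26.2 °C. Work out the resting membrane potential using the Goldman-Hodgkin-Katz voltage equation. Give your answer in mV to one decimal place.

Vm = 59.4 · log₁₀[(Σ P·[cation]ₒ + Σ P·[anion]ᵢ) / (Σ P·[cation]ᵢ + Σ P·[anion]ₒ)]
Numerator = 1×6.07 + 0.013×116 = 7.578
Denominator = 1×126 + 0.013×28.5 = 126.4
Vm = 59.4 · log₁₀(0.059967) = 59.4 × (-1.2221) = -72.59 mV

-72.6 mV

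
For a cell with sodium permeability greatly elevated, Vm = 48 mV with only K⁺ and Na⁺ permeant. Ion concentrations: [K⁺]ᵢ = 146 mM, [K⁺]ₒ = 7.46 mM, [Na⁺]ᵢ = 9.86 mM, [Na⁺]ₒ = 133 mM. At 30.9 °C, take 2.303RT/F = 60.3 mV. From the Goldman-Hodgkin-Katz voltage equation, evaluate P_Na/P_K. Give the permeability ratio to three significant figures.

Let α = P_Na/P_K. GHK: Vm = 60.3·log₁₀[(Kₒ + α·Naₒ)/(Kᵢ + α·Naᵢ)].
10^(Vm/60.3) = 10^(48.0/60.3) = 6.252
So 6.252·(Kᵢ + α·Naᵢ) = Kₒ + α·Naₒ → α = (6.252·146.0 − 7.46) / (133.0 − 6.252·9.86)
α = (912.8 − 7.46) / (133.0 − 61.64) = 905.3/71.36 = 12.69

12.7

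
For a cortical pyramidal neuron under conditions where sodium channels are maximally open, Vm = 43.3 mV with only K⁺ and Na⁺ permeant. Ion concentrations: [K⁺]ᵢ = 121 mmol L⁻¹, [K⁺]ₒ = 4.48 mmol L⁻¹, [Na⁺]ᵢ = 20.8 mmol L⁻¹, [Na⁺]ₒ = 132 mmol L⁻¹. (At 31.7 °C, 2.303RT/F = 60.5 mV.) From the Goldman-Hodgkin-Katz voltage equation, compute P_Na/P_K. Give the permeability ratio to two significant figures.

Let α = P_Na/P_K. GHK: Vm = 60.5·log₁₀[(Kₒ + α·Naₒ)/(Kᵢ + α·Naᵢ)].
10^(Vm/60.5) = 10^(43.3/60.5) = 5.1964
So 5.1964·(Kᵢ + α·Naᵢ) = Kₒ + α·Naₒ → α = (5.1964·121.0 − 4.48) / (132.0 − 5.1964·20.8)
α = (628.8 − 4.48) / (132.0 − 108.1) = 624.3/23.91 = 26.1

26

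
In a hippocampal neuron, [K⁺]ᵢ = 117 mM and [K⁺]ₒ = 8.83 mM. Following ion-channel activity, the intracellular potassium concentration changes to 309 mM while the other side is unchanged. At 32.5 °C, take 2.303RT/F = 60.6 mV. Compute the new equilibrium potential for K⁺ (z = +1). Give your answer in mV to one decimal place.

-93.6 mV

After the shift: [K⁺]_out = 8.83, [K⁺]_in = 309 mM.
E_new = (60.6/1)·log₁₀(8.83/309) = 60.60 · (-1.5440) = -93.57 mV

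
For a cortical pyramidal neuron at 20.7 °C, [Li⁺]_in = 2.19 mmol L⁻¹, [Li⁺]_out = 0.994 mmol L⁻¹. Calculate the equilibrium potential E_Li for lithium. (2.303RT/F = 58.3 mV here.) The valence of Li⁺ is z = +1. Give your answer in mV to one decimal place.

E = (58.3/z) · log₁₀([Li⁺]_out/[Li⁺]_in) with z = +1.
= (58.3/1) · log₁₀(0.994/2.19) = 58.30 · log₁₀(0.4539)
= 58.30 · (-0.3431) = -20.00 mV

-20.0 mV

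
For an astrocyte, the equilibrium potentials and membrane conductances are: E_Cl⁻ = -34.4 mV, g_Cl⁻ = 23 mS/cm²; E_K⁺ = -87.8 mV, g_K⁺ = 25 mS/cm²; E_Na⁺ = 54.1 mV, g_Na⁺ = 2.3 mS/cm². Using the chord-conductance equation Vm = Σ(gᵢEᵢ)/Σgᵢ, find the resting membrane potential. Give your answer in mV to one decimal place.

Σ gᵢEᵢ = 23·(-34.4) + 25·(-87.8) + 2.3·(54.1) = -2861.77
Σ gᵢ = 23 + 25 + 2.3 = 50.3
Vm = -2861.77 / 50.3 = -56.89 mV

-56.9 mV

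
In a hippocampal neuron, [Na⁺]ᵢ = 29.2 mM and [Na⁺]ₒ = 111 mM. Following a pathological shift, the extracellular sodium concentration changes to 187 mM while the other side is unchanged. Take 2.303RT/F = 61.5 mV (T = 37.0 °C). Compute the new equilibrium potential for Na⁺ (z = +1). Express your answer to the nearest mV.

After the shift: [Na⁺]_out = 187, [Na⁺]_in = 29.2 mM.
E_new = (61.5/1)·log₁₀(187/29.2) = 61.50 · (0.8065) = 49.60 mV

50 mV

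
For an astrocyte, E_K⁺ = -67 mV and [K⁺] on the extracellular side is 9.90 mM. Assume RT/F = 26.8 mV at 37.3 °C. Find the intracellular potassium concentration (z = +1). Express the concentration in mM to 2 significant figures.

120 mM

Nernst: E = (26.8/1) · ln([out]/[in]), so ln([out]/[in]) = -67.0 × 1 / 26.8 = -2.5000.
[out]/[in] = e^(-2.5000) = 0.08208.
[in] = 9.90 / 0.08208 = 120.6 mM.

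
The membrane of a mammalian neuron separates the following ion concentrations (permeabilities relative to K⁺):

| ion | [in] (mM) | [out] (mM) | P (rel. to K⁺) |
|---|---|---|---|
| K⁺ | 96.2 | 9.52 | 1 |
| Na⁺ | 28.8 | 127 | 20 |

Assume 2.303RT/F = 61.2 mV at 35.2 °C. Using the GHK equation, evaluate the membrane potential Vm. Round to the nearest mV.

35 mV

Vm = 61.2 · log₁₀[(Σ P·[cation]ₒ + Σ P·[anion]ᵢ) / (Σ P·[cation]ᵢ + Σ P·[anion]ₒ)]
Numerator = 1×9.52 + 20×127 = 2550
Denominator = 1×96.2 + 20×28.8 = 672.2
Vm = 61.2 · log₁₀(3.7928) = 61.2 × (0.5790) = 35.43 mV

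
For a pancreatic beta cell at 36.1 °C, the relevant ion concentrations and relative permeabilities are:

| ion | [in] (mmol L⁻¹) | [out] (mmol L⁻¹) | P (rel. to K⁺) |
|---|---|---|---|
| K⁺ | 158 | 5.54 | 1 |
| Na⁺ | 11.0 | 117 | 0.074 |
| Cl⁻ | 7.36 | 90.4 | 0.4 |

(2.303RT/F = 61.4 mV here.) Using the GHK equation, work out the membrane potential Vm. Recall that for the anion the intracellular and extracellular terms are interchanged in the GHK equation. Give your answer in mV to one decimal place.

Vm = 61.4 · log₁₀[(Σ P·[cation]ₒ + Σ P·[anion]ᵢ) / (Σ P·[cation]ᵢ + Σ P·[anion]ₒ)]
Numerator = 1×5.54 + 0.074×117 + 0.4×7.36 = 17.14
Denominator = 1×158 + 0.074×11.0 + 0.4×90.4 = 195
Vm = 61.4 · log₁₀(0.087919) = 61.4 × (-1.0559) = -64.83 mV

-64.8 mV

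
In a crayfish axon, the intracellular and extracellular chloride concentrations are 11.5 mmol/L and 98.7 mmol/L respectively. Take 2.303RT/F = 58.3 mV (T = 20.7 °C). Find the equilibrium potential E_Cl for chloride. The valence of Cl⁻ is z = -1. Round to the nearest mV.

E = (58.3/z) · log₁₀([Cl⁻]_out/[Cl⁻]_in) with z = -1.
For an anion, dividing by z = -1 reverses the sign.
= (58.3/-1) · log₁₀(98.7/11.5) = -58.30 · log₁₀(8.583)
= -58.30 · (0.9336) = -54.43 mV

-54 mV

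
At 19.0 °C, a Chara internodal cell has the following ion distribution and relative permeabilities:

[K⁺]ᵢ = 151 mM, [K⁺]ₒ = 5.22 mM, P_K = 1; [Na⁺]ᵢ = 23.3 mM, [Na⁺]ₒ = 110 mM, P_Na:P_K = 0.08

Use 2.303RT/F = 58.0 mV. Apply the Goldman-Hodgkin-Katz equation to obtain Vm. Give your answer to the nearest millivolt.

-60 mV

Vm = 58.0 · log₁₀[(Σ P·[cation]ₒ + Σ P·[anion]ᵢ) / (Σ P·[cation]ᵢ + Σ P·[anion]ₒ)]
Numerator = 1×5.22 + 0.08×110 = 14.02
Denominator = 1×151 + 0.08×23.3 = 152.9
Vm = 58.0 · log₁₀(0.091716) = 58.0 × (-1.0376) = -60.18 mV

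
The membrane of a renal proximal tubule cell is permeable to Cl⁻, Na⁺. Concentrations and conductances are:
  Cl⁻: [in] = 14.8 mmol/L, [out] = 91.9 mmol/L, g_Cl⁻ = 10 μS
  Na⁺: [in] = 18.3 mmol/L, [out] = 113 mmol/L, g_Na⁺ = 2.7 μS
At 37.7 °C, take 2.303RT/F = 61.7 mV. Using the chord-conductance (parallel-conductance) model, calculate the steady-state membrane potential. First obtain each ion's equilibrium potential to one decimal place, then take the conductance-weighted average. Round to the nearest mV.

E_Cl⁻ = (61.7/-1)·log₁₀(91.9/14.8) = -48.9 mV
E_Na⁺ = (61.7/1)·log₁₀(113/18.3) = 48.8 mV
Vm = (Σ gᵢEᵢ)/(Σ gᵢ) = (10·-48.9 + 2.7·48.8) / (10 + 2.7)
= -357.24 / 12.7 = -28.13 mV

-28 mV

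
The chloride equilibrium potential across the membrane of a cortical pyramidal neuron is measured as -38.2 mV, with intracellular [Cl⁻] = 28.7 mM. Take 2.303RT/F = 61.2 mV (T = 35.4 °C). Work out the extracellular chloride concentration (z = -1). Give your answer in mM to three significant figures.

121 mM

Nernst: E = (61.2/-1) · log₁₀([out]/[in]), so log₁₀([out]/[in]) = -38.2 × -1 / 61.2 = 0.6242.
[out]/[in] = 10^(0.6242) = 4.209.
[out] = 4.209 × 28.7 = 120.8 mM.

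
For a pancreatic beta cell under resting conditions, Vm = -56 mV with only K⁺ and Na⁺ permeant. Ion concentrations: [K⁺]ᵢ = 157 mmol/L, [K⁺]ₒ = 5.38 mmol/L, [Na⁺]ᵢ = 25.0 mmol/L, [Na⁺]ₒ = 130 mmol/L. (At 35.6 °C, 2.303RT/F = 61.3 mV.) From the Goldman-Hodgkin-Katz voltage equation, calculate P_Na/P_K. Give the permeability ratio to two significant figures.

0.11

Let α = P_Na/P_K. GHK: Vm = 61.3·log₁₀[(Kₒ + α·Naₒ)/(Kᵢ + α·Naᵢ)].
10^(Vm/61.3) = 10^(-56.0/61.3) = 0.12203
So 0.12203·(Kᵢ + α·Naᵢ) = Kₒ + α·Naₒ → α = (0.12203·157.0 − 5.38) / (130.0 − 0.12203·25.0)
α = (19.16 − 5.38) / (130.0 − 3.051) = 13.78/126.9 = 0.1085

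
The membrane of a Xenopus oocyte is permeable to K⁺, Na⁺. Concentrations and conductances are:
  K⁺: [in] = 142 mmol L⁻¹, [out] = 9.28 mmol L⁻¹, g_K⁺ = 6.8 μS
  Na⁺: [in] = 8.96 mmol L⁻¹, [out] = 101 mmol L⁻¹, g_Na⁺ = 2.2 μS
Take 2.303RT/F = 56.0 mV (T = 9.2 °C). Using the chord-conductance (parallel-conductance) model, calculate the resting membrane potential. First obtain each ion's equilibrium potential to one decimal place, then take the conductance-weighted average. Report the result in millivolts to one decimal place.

E_K⁺ = (56.0/1)·log₁₀(9.28/142) = -66.3 mV
E_Na⁺ = (56.0/1)·log₁₀(101/8.96) = 58.9 mV
Vm = (Σ gᵢEᵢ)/(Σ gᵢ) = (6.8·-66.3 + 2.2·58.9) / (6.8 + 2.2)
= -321.26 / 9 = -35.70 mV

-35.7 mV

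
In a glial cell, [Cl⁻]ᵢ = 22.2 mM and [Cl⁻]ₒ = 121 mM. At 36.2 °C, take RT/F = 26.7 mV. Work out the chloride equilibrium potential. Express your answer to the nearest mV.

-45 mV

E = (26.7/z) · ln([Cl⁻]_out/[Cl⁻]_in) with z = -1.
For an anion, dividing by z = -1 reverses the sign.
= (26.7/-1) · ln(121/22.2) = -26.70 · ln(5.45)
= -26.70 · (1.6957) = -45.28 mV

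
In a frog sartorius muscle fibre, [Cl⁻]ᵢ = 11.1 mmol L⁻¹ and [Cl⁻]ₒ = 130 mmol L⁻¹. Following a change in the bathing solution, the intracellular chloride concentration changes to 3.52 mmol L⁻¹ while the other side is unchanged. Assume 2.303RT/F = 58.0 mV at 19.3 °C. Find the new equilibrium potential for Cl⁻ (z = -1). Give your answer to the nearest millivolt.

-91 mV

After the shift: [Cl⁻]_out = 130, [Cl⁻]_in = 3.52 mmol L⁻¹.
E_new = (58.0/-1)·log₁₀(130/3.52) = -58.00 · (1.5674) = -90.91 mV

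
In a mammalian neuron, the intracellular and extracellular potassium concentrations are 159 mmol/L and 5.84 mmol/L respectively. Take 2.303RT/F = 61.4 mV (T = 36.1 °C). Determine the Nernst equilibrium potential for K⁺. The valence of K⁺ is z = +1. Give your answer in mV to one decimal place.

E = (61.4/z) · log₁₀([K⁺]_out/[K⁺]_in) with z = +1.
= (61.4/1) · log₁₀(5.84/159) = 61.40 · log₁₀(0.03673)
= 61.40 · (-1.4350) = -88.11 mV

-88.1 mV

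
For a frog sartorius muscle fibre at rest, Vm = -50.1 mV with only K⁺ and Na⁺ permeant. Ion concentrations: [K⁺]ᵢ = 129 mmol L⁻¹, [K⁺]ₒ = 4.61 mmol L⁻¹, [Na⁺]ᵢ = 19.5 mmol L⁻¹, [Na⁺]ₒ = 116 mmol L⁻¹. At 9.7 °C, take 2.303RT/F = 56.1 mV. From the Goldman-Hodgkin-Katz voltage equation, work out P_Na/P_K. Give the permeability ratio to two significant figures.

0.10

Let α = P_Na/P_K. GHK: Vm = 56.1·log₁₀[(Kₒ + α·Naₒ)/(Kᵢ + α·Naᵢ)].
10^(Vm/56.1) = 10^(-50.1/56.1) = 0.12792
So 0.12792·(Kᵢ + α·Naᵢ) = Kₒ + α·Naₒ → α = (0.12792·129.0 − 4.61) / (116.0 − 0.12792·19.5)
α = (16.5 − 4.61) / (116.0 − 2.495) = 11.89/113.5 = 0.1048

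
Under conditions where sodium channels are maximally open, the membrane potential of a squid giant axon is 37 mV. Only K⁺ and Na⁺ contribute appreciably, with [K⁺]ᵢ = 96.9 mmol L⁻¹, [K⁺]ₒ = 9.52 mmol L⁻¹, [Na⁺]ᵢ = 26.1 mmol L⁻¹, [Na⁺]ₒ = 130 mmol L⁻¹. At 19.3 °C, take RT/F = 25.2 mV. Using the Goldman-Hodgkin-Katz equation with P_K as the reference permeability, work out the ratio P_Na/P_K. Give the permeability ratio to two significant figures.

25

Let α = P_Na/P_K. GHK: Vm = 25.2·ln[(Kₒ + α·Naₒ)/(Kᵢ + α·Naᵢ)].
e^(Vm/25.2) = e^(37.0/25.2) = 4.3416
So 4.3416·(Kᵢ + α·Naᵢ) = Kₒ + α·Naₒ → α = (4.3416·96.9 − 9.52) / (130.0 − 4.3416·26.1)
α = (420.7 − 9.52) / (130.0 − 113.3) = 411.2/16.68 = 24.65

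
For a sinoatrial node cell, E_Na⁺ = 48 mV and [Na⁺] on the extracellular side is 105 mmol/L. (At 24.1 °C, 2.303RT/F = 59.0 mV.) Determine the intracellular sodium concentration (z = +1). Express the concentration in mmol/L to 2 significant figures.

16 mmol/L

Nernst: E = (59.0/1) · log₁₀([out]/[in]), so log₁₀([out]/[in]) = 48.0 × 1 / 59.0 = 0.8136.
[out]/[in] = 10^(0.8136) = 6.51.
[in] = 105 / 6.51 = 16.13 mmol/L.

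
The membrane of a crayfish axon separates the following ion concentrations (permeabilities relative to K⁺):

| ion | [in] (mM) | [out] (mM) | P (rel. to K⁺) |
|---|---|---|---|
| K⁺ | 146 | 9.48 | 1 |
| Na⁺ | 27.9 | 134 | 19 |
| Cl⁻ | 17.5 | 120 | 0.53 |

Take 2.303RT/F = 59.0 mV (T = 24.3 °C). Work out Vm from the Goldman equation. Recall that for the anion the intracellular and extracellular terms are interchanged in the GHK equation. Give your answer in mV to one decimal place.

31.9 mV

Vm = 59.0 · log₁₀[(Σ P·[cation]ₒ + Σ P·[anion]ᵢ) / (Σ P·[cation]ᵢ + Σ P·[anion]ₒ)]
Numerator = 1×9.48 + 19×134 + 0.53×17.5 = 2565
Denominator = 1×146 + 19×27.9 + 0.53×120 = 739.7
Vm = 59.0 · log₁₀(3.4673) = 59.0 × (0.5400) = 31.86 mV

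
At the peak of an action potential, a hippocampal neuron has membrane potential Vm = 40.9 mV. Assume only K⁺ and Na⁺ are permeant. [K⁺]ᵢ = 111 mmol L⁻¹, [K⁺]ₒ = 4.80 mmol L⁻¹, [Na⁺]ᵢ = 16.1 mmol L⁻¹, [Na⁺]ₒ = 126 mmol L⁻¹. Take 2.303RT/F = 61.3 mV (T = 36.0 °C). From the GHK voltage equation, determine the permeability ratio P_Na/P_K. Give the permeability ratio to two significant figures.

10

Let α = P_Na/P_K. GHK: Vm = 61.3·log₁₀[(Kₒ + α·Naₒ)/(Kᵢ + α·Naᵢ)].
10^(Vm/61.3) = 10^(40.9/61.3) = 4.6474
So 4.6474·(Kᵢ + α·Naᵢ) = Kₒ + α·Naₒ → α = (4.6474·111.0 − 4.8) / (126.0 − 4.6474·16.1)
α = (515.9 − 4.8) / (126.0 − 74.82) = 511.1/51.18 = 9.986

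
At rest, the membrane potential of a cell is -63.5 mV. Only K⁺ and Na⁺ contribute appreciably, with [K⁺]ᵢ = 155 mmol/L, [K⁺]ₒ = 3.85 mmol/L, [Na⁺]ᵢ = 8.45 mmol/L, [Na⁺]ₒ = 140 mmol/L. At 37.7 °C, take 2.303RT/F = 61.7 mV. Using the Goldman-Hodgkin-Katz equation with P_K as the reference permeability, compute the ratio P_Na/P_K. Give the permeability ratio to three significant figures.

0.0765

Let α = P_Na/P_K. GHK: Vm = 61.7·log₁₀[(Kₒ + α·Naₒ)/(Kᵢ + α·Naᵢ)].
10^(Vm/61.7) = 10^(-63.5/61.7) = 0.093503
So 0.093503·(Kᵢ + α·Naᵢ) = Kₒ + α·Naₒ → α = (0.093503·155.0 − 3.85) / (140.0 − 0.093503·8.45)
α = (14.49 − 3.85) / (140.0 − 0.7901) = 10.64/139.2 = 0.07645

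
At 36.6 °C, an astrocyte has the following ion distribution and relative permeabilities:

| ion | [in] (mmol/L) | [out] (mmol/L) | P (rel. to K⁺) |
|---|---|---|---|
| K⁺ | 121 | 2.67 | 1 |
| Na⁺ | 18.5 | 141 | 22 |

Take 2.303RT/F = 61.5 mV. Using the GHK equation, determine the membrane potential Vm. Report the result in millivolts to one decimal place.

Vm = 61.5 · log₁₀[(Σ P·[cation]ₒ + Σ P·[anion]ᵢ) / (Σ P·[cation]ᵢ + Σ P·[anion]ₒ)]
Numerator = 1×2.67 + 22×141 = 3105
Denominator = 1×121 + 22×18.5 = 528
Vm = 61.5 · log₁₀(5.8801) = 61.5 × (0.7694) = 47.32 mV

47.3 mV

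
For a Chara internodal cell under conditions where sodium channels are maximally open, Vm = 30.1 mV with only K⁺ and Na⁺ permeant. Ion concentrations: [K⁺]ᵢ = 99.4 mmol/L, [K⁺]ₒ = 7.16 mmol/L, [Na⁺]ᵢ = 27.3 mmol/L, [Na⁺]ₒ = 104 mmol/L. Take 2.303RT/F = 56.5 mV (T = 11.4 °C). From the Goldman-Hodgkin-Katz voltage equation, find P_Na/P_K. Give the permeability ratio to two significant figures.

Let α = P_Na/P_K. GHK: Vm = 56.5·log₁₀[(Kₒ + α·Naₒ)/(Kᵢ + α·Naᵢ)].
10^(Vm/56.5) = 10^(30.1/56.5) = 3.4099
So 3.4099·(Kᵢ + α·Naᵢ) = Kₒ + α·Naₒ → α = (3.4099·99.4 − 7.16) / (104.0 − 3.4099·27.3)
α = (338.9 − 7.16) / (104.0 − 93.09) = 331.8/10.91 = 30.41

30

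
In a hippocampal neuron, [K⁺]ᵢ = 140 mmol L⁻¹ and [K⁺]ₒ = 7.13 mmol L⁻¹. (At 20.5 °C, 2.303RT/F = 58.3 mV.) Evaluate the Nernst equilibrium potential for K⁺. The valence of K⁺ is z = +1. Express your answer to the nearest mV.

E = (58.3/z) · log₁₀([K⁺]_out/[K⁺]_in) with z = +1.
= (58.3/1) · log₁₀(7.13/140) = 58.30 · log₁₀(0.05093)
= 58.30 · (-1.2930) = -75.38 mV

-75 mV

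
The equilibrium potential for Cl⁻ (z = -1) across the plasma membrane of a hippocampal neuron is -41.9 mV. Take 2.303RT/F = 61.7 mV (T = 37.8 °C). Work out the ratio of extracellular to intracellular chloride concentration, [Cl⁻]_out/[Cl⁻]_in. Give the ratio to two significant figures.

log₁₀([out]/[in]) = E·z/(61.7) = -41.9 × -1 / 61.7 = 0.6791
[out]/[in] = 10^(0.6791) = 4.776

4.8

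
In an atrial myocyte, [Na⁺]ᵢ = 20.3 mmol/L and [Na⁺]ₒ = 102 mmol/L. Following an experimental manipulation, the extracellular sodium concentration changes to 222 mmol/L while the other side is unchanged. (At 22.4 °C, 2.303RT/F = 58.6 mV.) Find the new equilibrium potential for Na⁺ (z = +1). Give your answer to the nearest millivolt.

After the shift: [Na⁺]_out = 222, [Na⁺]_in = 20.3 mmol/L.
E_new = (58.6/1)·log₁₀(222/20.3) = 58.60 · (1.0389) = 60.88 mV

61 mV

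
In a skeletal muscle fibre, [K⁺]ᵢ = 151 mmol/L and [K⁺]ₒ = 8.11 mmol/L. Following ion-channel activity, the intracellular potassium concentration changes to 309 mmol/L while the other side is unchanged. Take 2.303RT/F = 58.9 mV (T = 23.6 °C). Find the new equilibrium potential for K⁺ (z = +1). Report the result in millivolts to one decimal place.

-93.1 mV

After the shift: [K⁺]_out = 8.11, [K⁺]_in = 309 mmol/L.
E_new = (58.9/1)·log₁₀(8.11/309) = 58.90 · (-1.5809) = -93.12 mV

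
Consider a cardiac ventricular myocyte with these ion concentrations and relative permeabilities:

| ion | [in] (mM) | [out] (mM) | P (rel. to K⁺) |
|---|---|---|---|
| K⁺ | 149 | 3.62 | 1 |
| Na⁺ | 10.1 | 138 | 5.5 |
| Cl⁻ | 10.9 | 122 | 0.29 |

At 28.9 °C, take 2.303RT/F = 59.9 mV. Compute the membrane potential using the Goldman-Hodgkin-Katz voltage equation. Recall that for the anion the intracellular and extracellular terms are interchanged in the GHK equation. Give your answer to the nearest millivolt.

Vm = 59.9 · log₁₀[(Σ P·[cation]ₒ + Σ P·[anion]ᵢ) / (Σ P·[cation]ᵢ + Σ P·[anion]ₒ)]
Numerator = 1×3.62 + 5.5×138 + 0.29×10.9 = 765.8
Denominator = 1×149 + 5.5×10.1 + 0.29×122 = 239.9
Vm = 59.9 · log₁₀(3.1917) = 59.9 × (0.5040) = 30.19 mV

30 mV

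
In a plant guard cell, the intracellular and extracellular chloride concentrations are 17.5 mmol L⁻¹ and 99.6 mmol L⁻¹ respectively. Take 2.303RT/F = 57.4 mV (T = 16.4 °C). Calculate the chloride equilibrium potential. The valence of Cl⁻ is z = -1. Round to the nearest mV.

E = (57.4/z) · log₁₀([Cl⁻]_out/[Cl⁻]_in) with z = -1.
For an anion, dividing by z = -1 reverses the sign.
= (57.4/-1) · log₁₀(99.6/17.5) = -57.40 · log₁₀(5.691)
= -57.40 · (0.7552) = -43.35 mV

-43 mV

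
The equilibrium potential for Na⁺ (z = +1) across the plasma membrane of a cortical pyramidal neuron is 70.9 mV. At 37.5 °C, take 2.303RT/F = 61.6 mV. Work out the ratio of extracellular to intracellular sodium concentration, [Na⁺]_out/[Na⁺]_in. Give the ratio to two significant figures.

14

log₁₀([out]/[in]) = E·z/(61.6) = 70.9 × 1 / 61.6 = 1.1510
[out]/[in] = 10^(1.1510) = 14.16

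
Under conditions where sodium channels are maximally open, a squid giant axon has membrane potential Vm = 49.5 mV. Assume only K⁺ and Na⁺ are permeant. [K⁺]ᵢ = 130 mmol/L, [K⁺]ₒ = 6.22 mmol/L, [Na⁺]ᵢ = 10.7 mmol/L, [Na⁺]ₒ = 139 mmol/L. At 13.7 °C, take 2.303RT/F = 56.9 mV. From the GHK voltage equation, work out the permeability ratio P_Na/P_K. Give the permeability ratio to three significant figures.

16.0

Let α = P_Na/P_K. GHK: Vm = 56.9·log₁₀[(Kₒ + α·Naₒ)/(Kᵢ + α·Naᵢ)].
10^(Vm/56.9) = 10^(49.5/56.9) = 7.4122
So 7.4122·(Kᵢ + α·Naᵢ) = Kₒ + α·Naₒ → α = (7.4122·130.0 − 6.22) / (139.0 − 7.4122·10.7)
α = (963.6 − 6.22) / (139.0 − 79.31) = 957.4/59.69 = 16.04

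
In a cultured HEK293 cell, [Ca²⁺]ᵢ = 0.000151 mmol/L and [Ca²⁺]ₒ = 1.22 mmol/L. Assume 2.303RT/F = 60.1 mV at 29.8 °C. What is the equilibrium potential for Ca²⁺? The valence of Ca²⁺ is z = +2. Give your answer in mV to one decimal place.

E = (60.1/z) · log₁₀([Ca²⁺]_out/[Ca²⁺]_in) with z = +2.
= (60.1/2) · log₁₀(1.22/0.000151) = 30.05 · log₁₀(8079)
= 30.05 · (3.9074) = 117.42 mV

117.4 mV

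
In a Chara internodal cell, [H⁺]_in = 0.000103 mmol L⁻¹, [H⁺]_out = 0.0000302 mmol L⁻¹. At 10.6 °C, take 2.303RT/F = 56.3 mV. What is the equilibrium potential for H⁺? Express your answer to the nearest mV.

E = (56.3/z) · log₁₀([H⁺]_out/[H⁺]_in) with z = +1.
= (56.3/1) · log₁₀(0.0000302/0.000103) = 56.30 · log₁₀(0.2932)
= 56.30 · (-0.5328) = -30.00 mV

-30 mV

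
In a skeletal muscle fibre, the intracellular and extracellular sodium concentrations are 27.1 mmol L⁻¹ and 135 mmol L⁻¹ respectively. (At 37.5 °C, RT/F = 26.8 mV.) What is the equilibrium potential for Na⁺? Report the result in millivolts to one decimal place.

E = (26.8/z) · ln([Na⁺]_out/[Na⁺]_in) with z = +1.
= (26.8/1) · ln(135/27.1) = 26.80 · ln(4.982)
= 26.80 · (1.6057) = 43.03 mV

43.0 mV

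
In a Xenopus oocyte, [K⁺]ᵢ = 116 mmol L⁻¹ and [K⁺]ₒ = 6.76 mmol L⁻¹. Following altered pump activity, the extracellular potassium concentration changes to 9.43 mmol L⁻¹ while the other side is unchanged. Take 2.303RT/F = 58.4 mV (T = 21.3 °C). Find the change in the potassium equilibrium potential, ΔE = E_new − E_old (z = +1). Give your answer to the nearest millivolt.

E_old = (58.4/1)·log₁₀(6.76/116) = -72.10 mV
E_new = (58.4/1)·log₁₀(9.43/116) = -63.65 mV
ΔE = -63.65 − (-72.10) = 8.44 mV

8 mV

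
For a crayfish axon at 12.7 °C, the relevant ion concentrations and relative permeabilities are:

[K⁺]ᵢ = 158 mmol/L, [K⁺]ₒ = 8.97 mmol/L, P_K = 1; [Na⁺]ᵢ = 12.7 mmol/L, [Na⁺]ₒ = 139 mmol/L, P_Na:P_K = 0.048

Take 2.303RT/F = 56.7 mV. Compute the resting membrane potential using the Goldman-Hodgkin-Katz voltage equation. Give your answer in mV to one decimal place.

-57.0 mV

Vm = 56.7 · log₁₀[(Σ P·[cation]ₒ + Σ P·[anion]ᵢ) / (Σ P·[cation]ᵢ + Σ P·[anion]ₒ)]
Numerator = 1×8.97 + 0.048×139 = 15.64
Denominator = 1×158 + 0.048×12.7 = 158.6
Vm = 56.7 · log₁₀(0.09862) = 56.7 × (-1.0060) = -57.04 mV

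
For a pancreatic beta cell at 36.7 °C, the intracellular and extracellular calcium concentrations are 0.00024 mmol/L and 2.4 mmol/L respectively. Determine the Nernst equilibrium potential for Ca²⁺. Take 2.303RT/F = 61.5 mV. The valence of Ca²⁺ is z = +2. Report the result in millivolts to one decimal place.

E = (61.5/z) · log₁₀([Ca²⁺]_out/[Ca²⁺]_in) with z = +2.
= (61.5/2) · log₁₀(2.4/0.00024) = 30.75 · log₁₀(1e+04)
= 30.75 · (4.0000) = 123.00 mV

123.0 mV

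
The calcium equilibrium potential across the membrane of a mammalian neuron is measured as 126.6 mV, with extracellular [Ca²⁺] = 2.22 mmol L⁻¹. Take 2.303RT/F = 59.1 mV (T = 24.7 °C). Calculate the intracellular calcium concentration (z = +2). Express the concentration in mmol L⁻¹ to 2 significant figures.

0.00012 mmol L⁻¹

Nernst: E = (59.1/2) · log₁₀([out]/[in]), so log₁₀([out]/[in]) = 126.6 × 2 / 59.1 = 4.2843.
[out]/[in] = 10^(4.2843) = 1.924e+04.
[in] = 2.22 / 1.924e+04 = 0.0001154 mmol L⁻¹.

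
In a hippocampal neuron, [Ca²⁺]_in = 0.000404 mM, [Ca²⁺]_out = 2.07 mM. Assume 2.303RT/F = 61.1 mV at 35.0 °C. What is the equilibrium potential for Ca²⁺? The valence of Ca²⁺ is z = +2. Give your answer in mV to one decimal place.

113.3 mV

E = (61.1/z) · log₁₀([Ca²⁺]_out/[Ca²⁺]_in) with z = +2.
= (61.1/2) · log₁₀(2.07/0.000404) = 30.55 · log₁₀(5124)
= 30.55 · (3.7096) = 113.33 mV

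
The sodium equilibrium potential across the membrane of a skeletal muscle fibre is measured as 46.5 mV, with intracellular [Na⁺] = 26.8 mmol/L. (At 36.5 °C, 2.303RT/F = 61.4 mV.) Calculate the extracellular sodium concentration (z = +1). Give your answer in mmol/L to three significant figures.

Nernst: E = (61.4/1) · log₁₀([out]/[in]), so log₁₀([out]/[in]) = 46.5 × 1 / 61.4 = 0.7573.
[out]/[in] = 10^(0.7573) = 5.719.
[out] = 5.719 × 26.8 = 153.3 mmol/L.

153 mmol/L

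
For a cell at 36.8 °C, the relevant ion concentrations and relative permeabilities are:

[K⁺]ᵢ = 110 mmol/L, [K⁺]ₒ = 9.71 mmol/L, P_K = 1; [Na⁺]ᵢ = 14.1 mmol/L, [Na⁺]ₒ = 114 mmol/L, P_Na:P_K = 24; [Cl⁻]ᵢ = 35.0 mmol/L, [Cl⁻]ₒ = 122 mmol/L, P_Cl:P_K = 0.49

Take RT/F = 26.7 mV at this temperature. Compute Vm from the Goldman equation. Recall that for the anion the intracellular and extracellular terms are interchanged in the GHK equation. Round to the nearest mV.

Vm = 26.7 · ln[(Σ P·[cation]ₒ + Σ P·[anion]ᵢ) / (Σ P·[cation]ᵢ + Σ P·[anion]ₒ)]
Numerator = 1×9.71 + 24×114 + 0.49×35.0 = 2763
Denominator = 1×110 + 24×14.1 + 0.49×122 = 508.2
Vm = 26.7 · ln(5.4368) = 26.7 × (1.6932) = 45.21 mV

45 mV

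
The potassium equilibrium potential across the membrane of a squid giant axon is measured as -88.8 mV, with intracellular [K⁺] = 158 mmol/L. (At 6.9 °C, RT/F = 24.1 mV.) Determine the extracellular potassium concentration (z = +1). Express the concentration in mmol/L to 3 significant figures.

3.97 mmol/L

Nernst: E = (24.1/1) · ln([out]/[in]), so ln([out]/[in]) = -88.8 × 1 / 24.1 = -3.6846.
[out]/[in] = e^(-3.6846) = 0.02511.
[out] = 0.02511 × 158 = 3.967 mmol/L.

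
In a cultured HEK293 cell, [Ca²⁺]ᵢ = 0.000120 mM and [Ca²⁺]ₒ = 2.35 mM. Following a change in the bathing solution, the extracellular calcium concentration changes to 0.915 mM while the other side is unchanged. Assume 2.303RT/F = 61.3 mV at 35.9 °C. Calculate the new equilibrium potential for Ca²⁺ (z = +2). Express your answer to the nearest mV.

119 mV

After the shift: [Ca²⁺]_out = 0.915, [Ca²⁺]_in = 0.000120 mM.
E_new = (61.3/2)·log₁₀(0.915/0.000120) = 30.65 · (3.8822) = 118.99 mV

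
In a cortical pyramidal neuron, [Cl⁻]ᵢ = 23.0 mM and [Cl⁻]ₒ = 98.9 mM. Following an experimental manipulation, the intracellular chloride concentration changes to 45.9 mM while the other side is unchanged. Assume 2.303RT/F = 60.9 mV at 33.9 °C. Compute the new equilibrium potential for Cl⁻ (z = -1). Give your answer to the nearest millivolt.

After the shift: [Cl⁻]_out = 98.9, [Cl⁻]_in = 45.9 mM.
E_new = (60.9/-1)·log₁₀(98.9/45.9) = -60.90 · (0.3334) = -20.30 mV

-20 mV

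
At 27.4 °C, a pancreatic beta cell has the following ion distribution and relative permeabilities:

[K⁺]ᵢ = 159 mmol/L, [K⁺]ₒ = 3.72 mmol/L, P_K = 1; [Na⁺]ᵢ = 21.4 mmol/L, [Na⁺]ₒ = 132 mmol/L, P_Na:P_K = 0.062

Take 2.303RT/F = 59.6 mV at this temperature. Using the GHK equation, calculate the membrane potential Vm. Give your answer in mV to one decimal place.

-67.3 mV

Vm = 59.6 · log₁₀[(Σ P·[cation]ₒ + Σ P·[anion]ᵢ) / (Σ P·[cation]ᵢ + Σ P·[anion]ₒ)]
Numerator = 1×3.72 + 0.062×132 = 11.9
Denominator = 1×159 + 0.062×21.4 = 160.3
Vm = 59.6 · log₁₀(0.074248) = 59.6 × (-1.1293) = -67.31 mV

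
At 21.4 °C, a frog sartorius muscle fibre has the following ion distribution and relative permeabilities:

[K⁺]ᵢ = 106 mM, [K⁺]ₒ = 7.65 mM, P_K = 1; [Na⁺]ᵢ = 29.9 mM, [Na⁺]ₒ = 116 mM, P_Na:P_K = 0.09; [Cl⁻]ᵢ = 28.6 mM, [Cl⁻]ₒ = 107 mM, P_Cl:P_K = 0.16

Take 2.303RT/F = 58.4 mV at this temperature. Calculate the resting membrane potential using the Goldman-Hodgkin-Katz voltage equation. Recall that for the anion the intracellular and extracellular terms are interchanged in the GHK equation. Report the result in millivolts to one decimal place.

-43.5 mV

Vm = 58.4 · log₁₀[(Σ P·[cation]ₒ + Σ P·[anion]ᵢ) / (Σ P·[cation]ᵢ + Σ P·[anion]ₒ)]
Numerator = 1×7.65 + 0.09×116 + 0.16×28.6 = 22.67
Denominator = 1×106 + 0.09×29.9 + 0.16×107 = 125.8
Vm = 58.4 · log₁₀(0.18016) = 58.4 × (-0.7443) = -43.47 mV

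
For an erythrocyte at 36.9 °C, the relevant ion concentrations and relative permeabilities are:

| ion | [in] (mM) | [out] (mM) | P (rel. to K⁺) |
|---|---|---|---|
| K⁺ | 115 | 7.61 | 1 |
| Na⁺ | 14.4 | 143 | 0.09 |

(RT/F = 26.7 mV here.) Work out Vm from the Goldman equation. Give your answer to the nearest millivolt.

-46 mV

Vm = 26.7 · ln[(Σ P·[cation]ₒ + Σ P·[anion]ᵢ) / (Σ P·[cation]ᵢ + Σ P·[anion]ₒ)]
Numerator = 1×7.61 + 0.09×143 = 20.48
Denominator = 1×115 + 0.09×14.4 = 116.3
Vm = 26.7 · ln(0.1761) = 26.7 × (-1.7367) = -46.37 mV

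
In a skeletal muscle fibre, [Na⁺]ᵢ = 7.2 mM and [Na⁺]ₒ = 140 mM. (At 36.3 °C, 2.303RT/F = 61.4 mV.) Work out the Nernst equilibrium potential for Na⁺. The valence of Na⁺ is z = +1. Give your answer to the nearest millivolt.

E = (61.4/z) · log₁₀([Na⁺]_out/[Na⁺]_in) with z = +1.
= (61.4/1) · log₁₀(140/7.2) = 61.40 · log₁₀(19.44)
= 61.40 · (1.2888) = 79.13 mV

79 mV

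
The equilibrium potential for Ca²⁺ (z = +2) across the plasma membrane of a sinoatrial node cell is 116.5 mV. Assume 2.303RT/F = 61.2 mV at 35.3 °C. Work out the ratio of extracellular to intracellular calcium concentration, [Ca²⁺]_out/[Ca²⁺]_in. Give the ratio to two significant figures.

log₁₀([out]/[in]) = E·z/(61.2) = 116.5 × 2 / 61.2 = 3.8072
[out]/[in] = 10^(3.8072) = 6415

6400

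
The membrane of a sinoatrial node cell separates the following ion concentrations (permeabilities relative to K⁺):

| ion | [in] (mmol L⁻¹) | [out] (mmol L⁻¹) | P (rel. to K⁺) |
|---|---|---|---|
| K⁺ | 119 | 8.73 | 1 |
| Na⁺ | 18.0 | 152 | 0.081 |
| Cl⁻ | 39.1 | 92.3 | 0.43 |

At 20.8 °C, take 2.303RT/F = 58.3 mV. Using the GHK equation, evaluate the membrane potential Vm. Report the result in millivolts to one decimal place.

Vm = 58.3 · log₁₀[(Σ P·[cation]ₒ + Σ P·[anion]ᵢ) / (Σ P·[cation]ᵢ + Σ P·[anion]ₒ)]
Numerator = 1×8.73 + 0.081×152 + 0.43×39.1 = 37.86
Denominator = 1×119 + 0.081×18.0 + 0.43×92.3 = 160.1
Vm = 58.3 · log₁₀(0.23638) = 58.3 × (-0.6264) = -36.52 mV

-36.5 mV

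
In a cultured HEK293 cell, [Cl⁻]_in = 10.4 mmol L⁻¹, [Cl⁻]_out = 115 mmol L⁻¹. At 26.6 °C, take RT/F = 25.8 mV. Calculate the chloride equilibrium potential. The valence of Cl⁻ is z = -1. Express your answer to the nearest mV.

E = (25.8/z) · ln([Cl⁻]_out/[Cl⁻]_in) with z = -1.
For an anion, dividing by z = -1 reverses the sign.
= (25.8/-1) · ln(115/10.4) = -25.80 · ln(11.06)
= -25.80 · (2.4031) = -62.00 mV

-62 mV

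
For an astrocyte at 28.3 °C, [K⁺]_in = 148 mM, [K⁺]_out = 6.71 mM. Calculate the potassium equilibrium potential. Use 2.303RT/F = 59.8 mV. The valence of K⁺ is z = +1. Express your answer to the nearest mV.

E = (59.8/z) · log₁₀([K⁺]_out/[K⁺]_in) with z = +1.
= (59.8/1) · log₁₀(6.71/148) = 59.80 · log₁₀(0.04534)
= 59.80 · (-1.3435) = -80.34 mV

-80 mV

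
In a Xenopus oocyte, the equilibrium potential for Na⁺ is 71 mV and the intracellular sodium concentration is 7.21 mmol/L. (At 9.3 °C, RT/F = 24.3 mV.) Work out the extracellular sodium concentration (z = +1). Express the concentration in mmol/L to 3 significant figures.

134 mmol/L

Nernst: E = (24.3/1) · ln([out]/[in]), so ln([out]/[in]) = 71.0 × 1 / 24.3 = 2.9218.
[out]/[in] = e^(2.9218) = 18.57.
[out] = 18.57 × 7.21 = 133.9 mmol/L.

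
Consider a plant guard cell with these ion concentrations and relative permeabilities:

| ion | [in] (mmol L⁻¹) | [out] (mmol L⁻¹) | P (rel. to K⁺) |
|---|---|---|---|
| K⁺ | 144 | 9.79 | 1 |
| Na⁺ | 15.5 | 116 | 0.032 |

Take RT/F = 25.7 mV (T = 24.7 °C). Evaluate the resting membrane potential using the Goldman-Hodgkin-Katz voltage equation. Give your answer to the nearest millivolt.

Vm = 25.7 · ln[(Σ P·[cation]ₒ + Σ P·[anion]ᵢ) / (Σ P·[cation]ᵢ + Σ P·[anion]ₒ)]
Numerator = 1×9.79 + 0.032×116 = 13.5
Denominator = 1×144 + 0.032×15.5 = 144.5
Vm = 25.7 · ln(0.093442) = 25.7 × (-2.3704) = -60.92 mV

-61 mV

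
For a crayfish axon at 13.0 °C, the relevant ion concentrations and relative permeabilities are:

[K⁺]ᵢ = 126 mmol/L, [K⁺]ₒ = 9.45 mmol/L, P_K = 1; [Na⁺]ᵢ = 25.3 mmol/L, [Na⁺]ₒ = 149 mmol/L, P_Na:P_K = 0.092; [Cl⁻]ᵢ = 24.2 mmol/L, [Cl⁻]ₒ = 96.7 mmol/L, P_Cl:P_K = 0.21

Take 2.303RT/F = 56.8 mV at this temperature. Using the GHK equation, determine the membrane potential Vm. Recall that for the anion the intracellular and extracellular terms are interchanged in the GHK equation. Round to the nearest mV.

Vm = 56.8 · log₁₀[(Σ P·[cation]ₒ + Σ P·[anion]ᵢ) / (Σ P·[cation]ᵢ + Σ P·[anion]ₒ)]
Numerator = 1×9.45 + 0.092×149 + 0.21×24.2 = 28.24
Denominator = 1×126 + 0.092×25.3 + 0.21×96.7 = 148.6
Vm = 56.8 · log₁₀(0.19) = 56.8 × (-0.7213) = -40.97 mV

-41 mV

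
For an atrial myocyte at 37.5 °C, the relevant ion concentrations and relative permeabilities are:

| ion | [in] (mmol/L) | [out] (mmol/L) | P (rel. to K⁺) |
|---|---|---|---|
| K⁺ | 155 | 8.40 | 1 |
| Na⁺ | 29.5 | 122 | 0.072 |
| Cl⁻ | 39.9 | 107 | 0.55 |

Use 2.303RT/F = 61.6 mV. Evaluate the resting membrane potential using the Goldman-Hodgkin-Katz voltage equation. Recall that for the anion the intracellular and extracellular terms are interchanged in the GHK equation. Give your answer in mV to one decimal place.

Vm = 61.6 · log₁₀[(Σ P·[cation]ₒ + Σ P·[anion]ᵢ) / (Σ P·[cation]ᵢ + Σ P·[anion]ₒ)]
Numerator = 1×8.40 + 0.072×122 + 0.55×39.9 = 39.13
Denominator = 1×155 + 0.072×29.5 + 0.55×107 = 216
Vm = 61.6 · log₁₀(0.18117) = 61.6 × (-0.7419) = -45.70 mV

-45.7 mV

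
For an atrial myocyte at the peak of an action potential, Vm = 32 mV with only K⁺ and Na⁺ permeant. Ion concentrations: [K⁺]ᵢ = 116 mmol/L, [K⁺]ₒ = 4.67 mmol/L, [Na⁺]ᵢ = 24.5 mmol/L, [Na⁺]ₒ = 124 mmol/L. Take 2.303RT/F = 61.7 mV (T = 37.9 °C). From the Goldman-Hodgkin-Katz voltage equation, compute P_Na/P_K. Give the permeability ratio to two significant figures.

8.8

Let α = P_Na/P_K. GHK: Vm = 61.7·log₁₀[(Kₒ + α·Naₒ)/(Kᵢ + α·Naᵢ)].
10^(Vm/61.7) = 10^(32.0/61.7) = 3.3009
So 3.3009·(Kᵢ + α·Naᵢ) = Kₒ + α·Naₒ → α = (3.3009·116.0 − 4.67) / (124.0 − 3.3009·24.5)
α = (382.9 − 4.67) / (124.0 − 80.87) = 378.2/43.13 = 8.77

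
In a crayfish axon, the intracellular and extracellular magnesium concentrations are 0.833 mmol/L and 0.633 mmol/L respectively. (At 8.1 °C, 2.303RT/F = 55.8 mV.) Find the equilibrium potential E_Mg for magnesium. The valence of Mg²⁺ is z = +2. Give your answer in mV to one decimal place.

E = (55.8/z) · log₁₀([Mg²⁺]_out/[Mg²⁺]_in) with z = +2.
= (55.8/2) · log₁₀(0.633/0.833) = 27.90 · log₁₀(0.7599)
= 27.90 · (-0.1192) = -3.33 mV

-3.3 mV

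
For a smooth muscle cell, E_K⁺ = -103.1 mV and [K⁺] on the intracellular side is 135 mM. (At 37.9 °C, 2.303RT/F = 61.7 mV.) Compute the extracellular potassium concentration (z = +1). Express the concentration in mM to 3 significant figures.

Nernst: E = (61.7/1) · log₁₀([out]/[in]), so log₁₀([out]/[in]) = -103.1 × 1 / 61.7 = -1.6710.
[out]/[in] = 10^(-1.6710) = 0.02133.
[out] = 0.02133 × 135 = 2.88 mM.

2.88 mM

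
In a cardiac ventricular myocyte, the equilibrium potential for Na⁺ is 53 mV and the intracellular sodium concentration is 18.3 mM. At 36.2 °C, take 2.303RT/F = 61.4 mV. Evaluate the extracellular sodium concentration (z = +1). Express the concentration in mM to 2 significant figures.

130 mM

Nernst: E = (61.4/1) · log₁₀([out]/[in]), so log₁₀([out]/[in]) = 53.0 × 1 / 61.4 = 0.8632.
[out]/[in] = 10^(0.8632) = 7.298.
[out] = 7.298 × 18.3 = 133.5 mM.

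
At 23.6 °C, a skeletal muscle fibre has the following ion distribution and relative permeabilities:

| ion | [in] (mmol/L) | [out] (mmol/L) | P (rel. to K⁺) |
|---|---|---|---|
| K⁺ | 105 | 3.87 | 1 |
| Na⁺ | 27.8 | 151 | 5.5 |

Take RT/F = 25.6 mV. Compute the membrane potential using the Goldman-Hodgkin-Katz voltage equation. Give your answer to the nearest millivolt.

30 mV

Vm = 25.6 · ln[(Σ P·[cation]ₒ + Σ P·[anion]ᵢ) / (Σ P·[cation]ᵢ + Σ P·[anion]ₒ)]
Numerator = 1×3.87 + 5.5×151 = 834.4
Denominator = 1×105 + 5.5×27.8 = 257.9
Vm = 25.6 · ln(3.2352) = 25.6 × (1.1741) = 30.06 mV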